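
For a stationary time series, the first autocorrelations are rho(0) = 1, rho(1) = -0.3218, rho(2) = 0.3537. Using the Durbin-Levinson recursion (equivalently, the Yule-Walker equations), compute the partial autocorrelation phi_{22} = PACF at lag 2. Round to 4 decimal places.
\phi_{22} = 0.2790

The PACF at lag k is phi_{kk}, the last component of the solution
to the Yule-Walker system G_k phi = r_k where
  (G_k)_{ij} = rho(|i - j|), (r_k)_i = rho(i), i,j = 1..k.
Equivalently, Durbin-Levinson gives phi_{kk} iteratively:
  phi_{11} = rho(1)
  phi_{kk} = [rho(k) - sum_{j=1..k-1} phi_{k-1,j} rho(k-j)]
            / [1 - sum_{j=1..k-1} phi_{k-1,j} rho(j)],
  phi_{k,j} = phi_{k-1,j} - phi_{kk} phi_{k-1,k-j},  j = 1..k-1.
Step k = 1:
  phi_11 = rho(1) = -0.3218.
Step k = 2:
  phi_22 = [rho(2) - phi_11 rho(1)] / [1 - phi_11 rho(1)] = [0.3537 - (-0.3218)(-0.3218)] / [1 - (-0.3218)(-0.3218)]
         = 0.25014476 / 0.89644476 = 0.279.
Therefore phi_{22} = 0.2790.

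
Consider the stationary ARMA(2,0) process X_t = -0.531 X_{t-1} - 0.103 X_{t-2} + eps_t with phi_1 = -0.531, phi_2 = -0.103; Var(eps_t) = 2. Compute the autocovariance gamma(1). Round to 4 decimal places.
\gamma(1) = -1.2667

Multiply the model equation by X_{t-k} and take expectations. With theta_0 = psi_0 = 1 and psi_j the MA(infinity) weights, this gives
  gamma(k) - sum_i phi_i gamma(k-i) = c_k,
  c_k = sigma^2 * sum_{j=k..q} theta_j psi_{j-k}   (c_k = 0 for k > q),
using gamma(-m) = gamma(m).
Pure AR (q = 0): c_0 = sigma^2 = 2, c_k = 0 for k >= 1.
Equations for k = 0, 1, 2 (AR order 2, c_2 = 0):
  (E0) gamma(0) = phi_1 gamma(1) + phi_2 gamma(2) + c_0
  (E1) gamma(1) = phi_1 gamma(0) + phi_2 gamma(1) + c_1
  (E2) gamma(2) = phi_1 gamma(1) + phi_2 gamma(0)
From (E1): gamma(1) = A gamma(0) + B with
  A = phi_1 / (1 - phi_2) = -0.531 / 1.103 = -0.481414,   B = c_1 / (1 - phi_2) = 0 / 1.103 = 0.
Insert (E2) into (E0): gamma(0) (1 - phi_2^2) = phi_1 (1 + phi_2) gamma(1) + c_0.
  phi_1 (1 + phi_2) = (-0.531)(0.897) = -0.476307,   1 - phi_2^2 = 0.989391.
Replace gamma(1) by A gamma(0) + B and collect gamma(0):
  gamma(0) [0.989391 - (-0.476307)(-0.481414)] = c_0 = 2
  gamma(0) * 0.76009 = 2
  gamma(0) = 2 / 0.76009 = 2.631267.
  gamma(1) = A gamma(0) = (-0.481414)(2.631267) = -1.26673.
Therefore gamma(1) = -1.2667 (to 4 decimal places).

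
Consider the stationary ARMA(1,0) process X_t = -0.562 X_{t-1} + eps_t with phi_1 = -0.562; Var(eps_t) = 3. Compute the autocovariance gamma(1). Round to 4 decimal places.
\gamma(1) = -2.4644

Multiply the model equation by X_{t-k} and take expectations. With theta_0 = psi_0 = 1 and psi_j the MA(infinity) weights, this gives
  gamma(k) - sum_i phi_i gamma(k-i) = c_k,
  c_k = sigma^2 * sum_{j=k..q} theta_j psi_{j-k}   (c_k = 0 for k > q),
using gamma(-m) = gamma(m).
Pure AR (q = 0): c_0 = sigma^2 = 3, c_k = 0 for k >= 1.
Equations for k = 0 and k = 1 (AR order 1):
  gamma(0) = phi_1 gamma(1) + c_0
  gamma(1) = phi_1 gamma(0) + c_1
Substituting the second into the first: gamma(0) (1 - phi_1^2) = c_0 + phi_1 c_1, so
  gamma(0) = c_0 / (1 - phi_1^2) = 3 / (1 - (-0.562)^2) = 3 / 0.684156 = 4.384965.
  gamma(1) = phi_1 gamma(0) = (-0.562)(4.384965) = -2.46435.
Therefore gamma(1) = -2.4644 (to 4 decimal places).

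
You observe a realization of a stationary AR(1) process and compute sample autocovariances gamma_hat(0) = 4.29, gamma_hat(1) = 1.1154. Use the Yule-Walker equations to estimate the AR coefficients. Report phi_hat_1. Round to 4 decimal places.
\hat\phi_{1} = 0.2600

The Yule-Walker equations for an AR(p) process read, in matrix form,
  Gamma_p phi = r_p,   with   (Gamma_p)_{ij} = gamma(|i - j|),
                       (r_p)_i = gamma(i),   i,j = 1..p.
Substitute the sample gammas (Toeplitz matrix and right-hand side of size 1):
  Gamma_p = [[4.29]]
  r_p     = [1.1154]
With p = 1 this is the single equation gamma(0) phi_1 = gamma(1):
  phi_hat_1 = gamma(1) / gamma(0) = 1.1154 / 4.29 = 0.2600.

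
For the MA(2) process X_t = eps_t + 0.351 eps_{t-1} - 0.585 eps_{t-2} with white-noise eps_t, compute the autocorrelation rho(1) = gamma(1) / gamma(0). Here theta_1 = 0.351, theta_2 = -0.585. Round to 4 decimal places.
\rho(1) = 0.0994

For an MA(q) process with theta_0 = 1, the autocovariance is
  gamma(k) = sigma^2 * sum_{i=0..q-k} theta_i * theta_{i+k},
and rho(k) = gamma(k) / gamma(0). Sigma^2 cancels.
  numerator   = (1)*(0.351) + (0.351)*(-0.585) = 0.145665.
  denominator = (1)^2 + (0.351)^2 + (-0.585)^2 = 1.465426.
  rho(1) = 0.145665 / 1.465426 = 0.0994.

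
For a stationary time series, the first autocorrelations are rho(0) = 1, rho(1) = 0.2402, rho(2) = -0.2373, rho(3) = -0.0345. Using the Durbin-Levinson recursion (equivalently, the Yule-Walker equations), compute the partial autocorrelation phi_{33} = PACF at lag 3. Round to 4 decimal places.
\phi_{33} = 0.1359

The PACF at lag k is phi_{kk}, the last component of the solution
to the Yule-Walker system G_k phi = r_k where
  (G_k)_{ij} = rho(|i - j|), (r_k)_i = rho(i), i,j = 1..k.
Equivalently, Durbin-Levinson gives phi_{kk} iteratively:
  phi_{11} = rho(1)
  phi_{kk} = [rho(k) - sum_{j=1..k-1} phi_{k-1,j} rho(k-j)]
            / [1 - sum_{j=1..k-1} phi_{k-1,j} rho(j)],
  phi_{k,j} = phi_{k-1,j} - phi_{kk} phi_{k-1,k-j},  j = 1..k-1.
Step k = 1:
  phi_11 = rho(1) = 0.2402.
Step k = 2:
  phi_22 = [rho(2) - phi_11 rho(1)] / [1 - phi_11 rho(1)] = [-0.2373 - (0.2402)(0.2402)] / [1 - (0.2402)(0.2402)]
         = -0.29499604 / 0.94230396 = -0.313058.
  Update: phi_21 = phi_11 - phi_22 phi_11 = 0.2402 - (-0.313058)(0.2402) = 0.315397.
Step k = 3:
  phi_33 = [rho(3) - phi_21 rho(2) - phi_22 rho(1)] / [1 - phi_21 rho(1) - phi_22 rho(2)]
    numerator   = -0.0345 - (0.315397)(-0.2373) - (-0.313058)(0.2402) = 0.11554021
    denominator = 1 - (0.315397)(0.2402) - (-0.313058)(-0.2373) = 0.84995301
  phi_33 = 0.11554021 / 0.84995301 = 0.1359.
Therefore phi_{33} = 0.1359.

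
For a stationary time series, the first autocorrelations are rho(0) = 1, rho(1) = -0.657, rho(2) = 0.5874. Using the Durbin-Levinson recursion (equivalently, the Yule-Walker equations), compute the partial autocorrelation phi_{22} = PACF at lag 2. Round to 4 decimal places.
\phi_{22} = 0.2740

The PACF at lag k is phi_{kk}, the last component of the solution
to the Yule-Walker system G_k phi = r_k where
  (G_k)_{ij} = rho(|i - j|), (r_k)_i = rho(i), i,j = 1..k.
Equivalently, Durbin-Levinson gives phi_{kk} iteratively:
  phi_{11} = rho(1)
  phi_{kk} = [rho(k) - sum_{j=1..k-1} phi_{k-1,j} rho(k-j)]
            / [1 - sum_{j=1..k-1} phi_{k-1,j} rho(j)],
  phi_{k,j} = phi_{k-1,j} - phi_{kk} phi_{k-1,k-j},  j = 1..k-1.
Step k = 1:
  phi_11 = rho(1) = -0.657.
Step k = 2:
  phi_22 = [rho(2) - phi_11 rho(1)] / [1 - phi_11 rho(1)] = [0.5874 - (-0.657)(-0.657)] / [1 - (-0.657)(-0.657)]
         = 0.155751 / 0.568351 = 0.274.
Therefore phi_{22} = 0.2740.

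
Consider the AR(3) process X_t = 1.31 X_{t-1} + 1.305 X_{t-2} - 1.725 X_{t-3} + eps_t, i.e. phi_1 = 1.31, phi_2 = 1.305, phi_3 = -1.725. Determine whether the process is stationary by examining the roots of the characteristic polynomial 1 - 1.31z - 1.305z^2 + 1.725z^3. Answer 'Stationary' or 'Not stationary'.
\text{Not stationary}

The AR(p) characteristic polynomial is P(z) = 1 - 1.31z - 1.305z^2 + 1.725z^3.
Stationarity requires all roots to lie outside the unit circle, i.e. |z| > 1 for every root.
Degree 3: look for a simple real root z0 first, then factor out (1 - z/z0) and solve the remaining quadratic.
Testing z0 = 0.8: P(0.8) = 1 + (-1.31)(0.8) + (-1.305)(0.8)^2 + (1.725)(0.8)^3
  = 1 + (-1.048) + (-0.8352) + (0.8832) = 0.  So z_0 = 0.8 is a root, |z_0| = 0.8.
Divide out the factor (1 - 1.25 z) = (1 - z/z0) (since 1/z0 = 1.25):
  P(z) = (1 - 1.25 z)(1 + (-0.06) z + (-1.38) z^2)
  [check: z-coef -0.06 - (1.25) = -1.31; z^2-coef -1.38 - (1.25)(-0.06) = -1.305; z^3-coef -(1.25)(-1.38) = 1.725.]
Remaining roots from the quadratic factor 1 + (-0.06) z + (-1.38) z^2:
  Set 1 + (-0.06) z + (-1.38) z^2 = 0, i.e. a z^2 + b z + c = 0 with a = -1.38, b = -0.06, c = 1.
  Discriminant D = b^2 - 4ac = (-0.06)^2 - 4*(-1.38)*1 = 0.0036 - (-5.52) = 5.5236.
  D >= 0, so the roots are real: z = (-b +/- sqrt(D)) / (2a) = (0.06 +/- 2.350234) / (-2.76).
    z_1 = (0.06 + 2.350234) / (-2.76) = -0.8733,   |z_1| = 0.8733.
    z_2 = (0.06 - 2.350234) / (-2.76) = 0.8298,   |z_2| = 0.8298.
Moduli of all roots: 0.8000, 0.8733, 0.8298.
All moduli strictly greater than 1? No.
Verdict: Not stationary.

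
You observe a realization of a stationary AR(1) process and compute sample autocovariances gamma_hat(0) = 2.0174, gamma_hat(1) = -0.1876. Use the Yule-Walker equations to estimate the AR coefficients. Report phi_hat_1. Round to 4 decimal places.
\hat\phi_{1} = -0.0930

The Yule-Walker equations for an AR(p) process read, in matrix form,
  Gamma_p phi = r_p,   with   (Gamma_p)_{ij} = gamma(|i - j|),
                       (r_p)_i = gamma(i),   i,j = 1..p.
Substitute the sample gammas (Toeplitz matrix and right-hand side of size 1):
  Gamma_p = [[2.0174]]
  r_p     = [-0.1876]
With p = 1 this is the single equation gamma(0) phi_1 = gamma(1):
  phi_hat_1 = gamma(1) / gamma(0) = -0.1876 / 2.0174 = -0.0930.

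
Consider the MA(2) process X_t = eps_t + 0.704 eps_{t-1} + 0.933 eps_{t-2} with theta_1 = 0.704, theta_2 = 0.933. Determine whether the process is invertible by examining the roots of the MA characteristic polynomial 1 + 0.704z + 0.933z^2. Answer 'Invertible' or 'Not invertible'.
\text{Invertible}

The MA(q) characteristic polynomial is P(z) = 1 + 0.704z + 0.933z^2.
Invertibility requires all roots to lie outside the unit circle, i.e. |z| > 1 for every root.
Set 1 + (0.704) z + (0.933) z^2 = 0, i.e. a z^2 + b z + c = 0 with a = 0.933, b = 0.704, c = 1.
Discriminant D = b^2 - 4ac = (0.704)^2 - 4*(0.933)*1 = 0.495616 - (3.732) = -3.236384.
D < 0, so the roots are the complex-conjugate pair z = (-b +/- i sqrt(-D)) / (2a) = -0.3773 +/- 0.9641i.
For a conjugate pair |z|^2 = z * conj(z) = (product of roots) = c/a = 1/(0.933) = 1.071811, so |z| = sqrt(1.071811) = 1.0353 for both roots.
Moduli of all roots: 1.0353, 1.0353.
All moduli strictly greater than 1? Yes.
Verdict: Invertible.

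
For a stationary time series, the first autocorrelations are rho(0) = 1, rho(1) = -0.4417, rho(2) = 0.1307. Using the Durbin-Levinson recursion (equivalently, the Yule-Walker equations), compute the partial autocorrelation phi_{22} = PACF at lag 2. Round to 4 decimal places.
\phi_{22} = -0.0800

The PACF at lag k is phi_{kk}, the last component of the solution
to the Yule-Walker system G_k phi = r_k where
  (G_k)_{ij} = rho(|i - j|), (r_k)_i = rho(i), i,j = 1..k.
Equivalently, Durbin-Levinson gives phi_{kk} iteratively:
  phi_{11} = rho(1)
  phi_{kk} = [rho(k) - sum_{j=1..k-1} phi_{k-1,j} rho(k-j)]
            / [1 - sum_{j=1..k-1} phi_{k-1,j} rho(j)],
  phi_{k,j} = phi_{k-1,j} - phi_{kk} phi_{k-1,k-j},  j = 1..k-1.
Step k = 1:
  phi_11 = rho(1) = -0.4417.
Step k = 2:
  phi_22 = [rho(2) - phi_11 rho(1)] / [1 - phi_11 rho(1)] = [0.1307 - (-0.4417)(-0.4417)] / [1 - (-0.4417)(-0.4417)]
         = -0.06439889 / 0.80490111 = -0.08.
Therefore phi_{22} = -0.0800.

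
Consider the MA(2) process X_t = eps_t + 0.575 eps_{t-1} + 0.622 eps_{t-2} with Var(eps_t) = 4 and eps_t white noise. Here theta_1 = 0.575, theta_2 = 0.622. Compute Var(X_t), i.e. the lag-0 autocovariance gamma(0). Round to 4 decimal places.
\gamma(0) = 6.8700

For an MA(q) process X_t = eps_t + sum_i theta_i eps_{t-i} with
Var(eps_t) = sigma^2, the variance is
  gamma(0) = sigma^2 * (1 + sum_i theta_i^2).
  sum_i theta_i^2 = (0.575)^2 + (0.622)^2 = 0.330625 + 0.386884 = 0.717509.
  gamma(0) = 4 * (1 + 0.717509) = 4 * 1.717509 = 6.870036, which rounds to 6.8700.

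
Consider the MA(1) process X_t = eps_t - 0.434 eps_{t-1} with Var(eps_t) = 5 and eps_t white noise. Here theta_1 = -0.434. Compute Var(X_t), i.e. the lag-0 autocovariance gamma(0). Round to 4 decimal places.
\gamma(0) = 5.9418

For an MA(q) process X_t = eps_t + sum_i theta_i eps_{t-i} with
Var(eps_t) = sigma^2, the variance is
  gamma(0) = sigma^2 * (1 + sum_i theta_i^2).
  sum_i theta_i^2 = (-0.434)^2 = 0.188356.
  gamma(0) = 5 * (1 + 0.188356) = 5 * 1.188356 = 5.94178, which rounds to 5.9418.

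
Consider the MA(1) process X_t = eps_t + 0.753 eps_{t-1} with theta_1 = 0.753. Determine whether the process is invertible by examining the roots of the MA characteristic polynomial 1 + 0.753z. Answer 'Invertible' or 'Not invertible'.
\text{Invertible}

The MA(q) characteristic polynomial is P(z) = 1 + 0.753z.
Invertibility requires all roots to lie outside the unit circle, i.e. |z| > 1 for every root.
This is linear in z: 1 + (0.753) z = 0  =>  z = -1/(0.753) = -1.328021,  |z| = 1.328021.
Moduli of all roots: 1.3280.
All moduli strictly greater than 1? Yes.
Verdict: Invertible.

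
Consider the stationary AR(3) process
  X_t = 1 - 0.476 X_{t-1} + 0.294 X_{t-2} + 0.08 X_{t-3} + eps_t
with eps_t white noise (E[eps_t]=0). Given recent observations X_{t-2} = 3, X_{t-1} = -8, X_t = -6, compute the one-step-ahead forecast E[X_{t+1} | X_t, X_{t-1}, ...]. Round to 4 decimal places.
E[X_{t+1} \mid \mathcal F_t] = 1.7440

For an AR(p) model X_t = c + sum_i phi_i X_{t-i} + eps_t, the
one-step-ahead conditional mean is
  E[X_{t+1} | X_t, ...] = c + sum_i phi_i X_{t+1-i}.
Substitute known values:
  E[X_{t+1} | ...] = 1 + (-0.476) * (-6) + (0.294) * (-8) + (0.08) * (3)
                   = 1.7440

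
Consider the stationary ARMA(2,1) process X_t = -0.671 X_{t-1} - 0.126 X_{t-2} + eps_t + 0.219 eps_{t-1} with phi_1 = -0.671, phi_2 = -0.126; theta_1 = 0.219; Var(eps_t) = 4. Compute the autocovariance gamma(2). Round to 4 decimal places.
\gamma(2) = 0.8363

Multiply the model equation by X_{t-k} and take expectations. With theta_0 = psi_0 = 1 and psi_j the MA(infinity) weights, this gives
  gamma(k) - sum_i phi_i gamma(k-i) = c_k,
  c_k = sigma^2 * sum_{j=k..q} theta_j psi_{j-k}   (c_k = 0 for k > q),
using gamma(-m) = gamma(m).
psi-weights needed (psi_j = theta_j + sum_i phi_i psi_{j-i}):
  psi_1 = theta_1 + phi_1 = 0.219 + (-0.671) = -0.452
Right-hand sides:
  c_0 = sigma^2 (1 + theta_1 psi_1) = 4 * (1 + (0.219)(-0.452)) = 4 * 0.901012 = 3.604048
  c_1 = sigma^2 theta_1 = 4 * (0.219) = 0.876
  c_2 = 0
Equations for k = 0, 1, 2 (AR order 2, c_2 = 0):
  (E0) gamma(0) = phi_1 gamma(1) + phi_2 gamma(2) + c_0
  (E1) gamma(1) = phi_1 gamma(0) + phi_2 gamma(1) + c_1
  (E2) gamma(2) = phi_1 gamma(1) + phi_2 gamma(0)
From (E1): gamma(1) = A gamma(0) + B with
  A = phi_1 / (1 - phi_2) = -0.671 / 1.126 = -0.595915,   B = c_1 / (1 - phi_2) = 0.876 / 1.126 = 0.777975.
Insert (E2) into (E0): gamma(0) (1 - phi_2^2) = phi_1 (1 + phi_2) gamma(1) + c_0.
  phi_1 (1 + phi_2) = (-0.671)(0.874) = -0.586454,   1 - phi_2^2 = 0.984124.
Replace gamma(1) by A gamma(0) + B and collect gamma(0):
  gamma(0) [0.984124 - (-0.586454)(-0.595915)] = (-0.586454)(0.777975) + 3.604048
  gamma(0) * 0.634647 = 3.147801
  gamma(0) = 3.147801 / 0.634647 = 4.959922.
  gamma(1) = A gamma(0) + B = (-0.595915)(4.959922) + (0.777975) = -2.177715.
  gamma(2) = phi_1 gamma(1) + phi_2 gamma(0) = (-0.671)(-2.177715) + (-0.126)(4.959922) = 0.836297.
Therefore gamma(2) = 0.8363 (to 4 decimal places).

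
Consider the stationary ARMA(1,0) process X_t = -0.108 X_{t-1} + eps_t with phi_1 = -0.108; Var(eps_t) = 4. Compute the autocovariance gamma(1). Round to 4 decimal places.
\gamma(1) = -0.4371

Multiply the model equation by X_{t-k} and take expectations. With theta_0 = psi_0 = 1 and psi_j the MA(infinity) weights, this gives
  gamma(k) - sum_i phi_i gamma(k-i) = c_k,
  c_k = sigma^2 * sum_{j=k..q} theta_j psi_{j-k}   (c_k = 0 for k > q),
using gamma(-m) = gamma(m).
Pure AR (q = 0): c_0 = sigma^2 = 4, c_k = 0 for k >= 1.
Equations for k = 0 and k = 1 (AR order 1):
  gamma(0) = phi_1 gamma(1) + c_0
  gamma(1) = phi_1 gamma(0) + c_1
Substituting the second into the first: gamma(0) (1 - phi_1^2) = c_0 + phi_1 c_1, so
  gamma(0) = c_0 / (1 - phi_1^2) = 4 / (1 - (-0.108)^2) = 4 / 0.988336 = 4.047207.
  gamma(1) = phi_1 gamma(0) = (-0.108)(4.047207) = -0.437098.
Therefore gamma(1) = -0.4371 (to 4 decimal places).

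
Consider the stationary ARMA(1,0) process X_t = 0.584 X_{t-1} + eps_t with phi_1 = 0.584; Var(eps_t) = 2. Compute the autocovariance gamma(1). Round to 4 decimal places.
\gamma(1) = 1.7725

Multiply the model equation by X_{t-k} and take expectations. With theta_0 = psi_0 = 1 and psi_j the MA(infinity) weights, this gives
  gamma(k) - sum_i phi_i gamma(k-i) = c_k,
  c_k = sigma^2 * sum_{j=k..q} theta_j psi_{j-k}   (c_k = 0 for k > q),
using gamma(-m) = gamma(m).
Pure AR (q = 0): c_0 = sigma^2 = 2, c_k = 0 for k >= 1.
Equations for k = 0 and k = 1 (AR order 1):
  gamma(0) = phi_1 gamma(1) + c_0
  gamma(1) = phi_1 gamma(0) + c_1
Substituting the second into the first: gamma(0) (1 - phi_1^2) = c_0 + phi_1 c_1, so
  gamma(0) = c_0 / (1 - phi_1^2) = 2 / (1 - (0.584)^2) = 2 / 0.658944 = 3.035159.
  gamma(1) = phi_1 gamma(0) = (0.584)(3.035159) = 1.772533.
Therefore gamma(1) = 1.7725 (to 4 decimal places).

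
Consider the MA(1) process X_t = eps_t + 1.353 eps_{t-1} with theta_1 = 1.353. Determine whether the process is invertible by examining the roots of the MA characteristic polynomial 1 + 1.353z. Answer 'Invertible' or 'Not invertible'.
\text{Not invertible}

The MA(q) characteristic polynomial is P(z) = 1 + 1.353z.
Invertibility requires all roots to lie outside the unit circle, i.e. |z| > 1 for every root.
This is linear in z: 1 + (1.353) z = 0  =>  z = -1/(1.353) = -0.739098,  |z| = 0.739098.
Moduli of all roots: 0.7391.
All moduli strictly greater than 1? No.
Verdict: Not invertible.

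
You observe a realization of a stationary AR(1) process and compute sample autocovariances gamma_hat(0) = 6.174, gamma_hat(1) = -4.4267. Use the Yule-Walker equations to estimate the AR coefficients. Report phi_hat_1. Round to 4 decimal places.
\hat\phi_{1} = -0.7170

The Yule-Walker equations for an AR(p) process read, in matrix form,
  Gamma_p phi = r_p,   with   (Gamma_p)_{ij} = gamma(|i - j|),
                       (r_p)_i = gamma(i),   i,j = 1..p.
Substitute the sample gammas (Toeplitz matrix and right-hand side of size 1):
  Gamma_p = [[6.174]]
  r_p     = [-4.4267]
With p = 1 this is the single equation gamma(0) phi_1 = gamma(1):
  phi_hat_1 = gamma(1) / gamma(0) = -4.4267 / 6.174 = -0.7170.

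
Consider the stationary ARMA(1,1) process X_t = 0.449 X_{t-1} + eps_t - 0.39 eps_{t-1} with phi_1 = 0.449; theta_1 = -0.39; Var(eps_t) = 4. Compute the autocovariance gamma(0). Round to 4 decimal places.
\gamma(0) = 4.0174

Multiply the model equation by X_{t-k} and take expectations. With theta_0 = psi_0 = 1 and psi_j the MA(infinity) weights, this gives
  gamma(k) - sum_i phi_i gamma(k-i) = c_k,
  c_k = sigma^2 * sum_{j=k..q} theta_j psi_{j-k}   (c_k = 0 for k > q),
using gamma(-m) = gamma(m).
psi-weights needed (psi_j = theta_j + sum_i phi_i psi_{j-i}):
  psi_1 = theta_1 + phi_1 = -0.39 + (0.449) = 0.059
Right-hand sides:
  c_0 = sigma^2 (1 + theta_1 psi_1) = 4 * (1 + (-0.39)(0.059)) = 4 * 0.97699 = 3.90796
  c_1 = sigma^2 theta_1 = 4 * (-0.39) = -1.56
  c_2 = 0
Equations for k = 0 and k = 1 (AR order 1):
  gamma(0) = phi_1 gamma(1) + c_0
  gamma(1) = phi_1 gamma(0) + c_1
Substituting the second into the first: gamma(0) (1 - phi_1^2) = c_0 + phi_1 c_1, so
  gamma(0) = (c_0 + phi_1 c_1) / (1 - phi_1^2) = (3.90796 + (0.449)(-1.56)) / (1 - (0.449)^2) = 3.20752 / 0.798399 = 4.01744.
Therefore gamma(0) = 4.0174 (to 4 decimal places).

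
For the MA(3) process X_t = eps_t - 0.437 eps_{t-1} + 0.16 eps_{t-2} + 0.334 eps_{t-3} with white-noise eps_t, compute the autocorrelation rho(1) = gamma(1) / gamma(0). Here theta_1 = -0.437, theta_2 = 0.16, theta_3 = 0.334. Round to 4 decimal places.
\rho(1) = -0.3414

For an MA(q) process with theta_0 = 1, the autocovariance is
  gamma(k) = sigma^2 * sum_{i=0..q-k} theta_i * theta_{i+k},
and rho(k) = gamma(k) / gamma(0). Sigma^2 cancels.
  numerator   = (1)*(-0.437) + (-0.437)*(0.16) + (0.16)*(0.334) = -0.45348.
  denominator = (1)^2 + (-0.437)^2 + (0.16)^2 + (0.334)^2 = 1.328125.
  rho(1) = -0.45348 / 1.328125 = -0.3414.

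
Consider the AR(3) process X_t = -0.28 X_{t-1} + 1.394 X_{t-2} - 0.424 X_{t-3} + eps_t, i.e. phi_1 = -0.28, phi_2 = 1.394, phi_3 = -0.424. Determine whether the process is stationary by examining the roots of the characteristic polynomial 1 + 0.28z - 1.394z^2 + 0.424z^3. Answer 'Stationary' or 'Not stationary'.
\text{Not stationary}

The AR(p) characteristic polynomial is P(z) = 1 + 0.28z - 1.394z^2 + 0.424z^3.
Stationarity requires all roots to lie outside the unit circle, i.e. |z| > 1 for every root.
Degree 3: look for a simple real root z0 first, then factor out (1 - z/z0) and solve the remaining quadratic.
Testing z0 = 1.25: P(1.25) = 1 + (0.28)(1.25) + (-1.394)(1.25)^2 + (0.424)(1.25)^3
  = 1 + (0.35) + (-2.178125) + (0.828125) = 0.  So z_0 = 1.25 is a root, |z_0| = 1.25.
Divide out the factor (1 - 0.8 z) = (1 - z/z0) (since 1/z0 = 0.8):
  P(z) = (1 - 0.8 z)(1 + (1.08) z + (-0.53) z^2)
  [check: z-coef 1.08 - (0.8) = 0.28; z^2-coef -0.53 - (0.8)(1.08) = -1.394; z^3-coef -(0.8)(-0.53) = 0.424.]
Remaining roots from the quadratic factor 1 + (1.08) z + (-0.53) z^2:
  Set 1 + (1.08) z + (-0.53) z^2 = 0, i.e. a z^2 + b z + c = 0 with a = -0.53, b = 1.08, c = 1.
  Discriminant D = b^2 - 4ac = (1.08)^2 - 4*(-0.53)*1 = 1.1664 - (-2.12) = 3.2864.
  D >= 0, so the roots are real: z = (-b +/- sqrt(D)) / (2a) = (-1.08 +/- 1.812843) / (-1.06).
    z_1 = (-1.08 + 1.812843) / (-1.06) = -0.6914,   |z_1| = 0.6914.
    z_2 = (-1.08 - 1.812843) / (-1.06) = 2.7291,   |z_2| = 2.7291.
Moduli of all roots: 1.2500, 0.6914, 2.7291.
All moduli strictly greater than 1? No.
Verdict: Not stationary.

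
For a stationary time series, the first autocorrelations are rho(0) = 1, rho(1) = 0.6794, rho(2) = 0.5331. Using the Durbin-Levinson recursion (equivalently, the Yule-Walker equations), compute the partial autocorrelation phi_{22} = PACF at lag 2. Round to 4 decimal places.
\phi_{22} = 0.1328

The PACF at lag k is phi_{kk}, the last component of the solution
to the Yule-Walker system G_k phi = r_k where
  (G_k)_{ij} = rho(|i - j|), (r_k)_i = rho(i), i,j = 1..k.
Equivalently, Durbin-Levinson gives phi_{kk} iteratively:
  phi_{11} = rho(1)
  phi_{kk} = [rho(k) - sum_{j=1..k-1} phi_{k-1,j} rho(k-j)]
            / [1 - sum_{j=1..k-1} phi_{k-1,j} rho(j)],
  phi_{k,j} = phi_{k-1,j} - phi_{kk} phi_{k-1,k-j},  j = 1..k-1.
Step k = 1:
  phi_11 = rho(1) = 0.6794.
Step k = 2:
  phi_22 = [rho(2) - phi_11 rho(1)] / [1 - phi_11 rho(1)] = [0.5331 - (0.6794)(0.6794)] / [1 - (0.6794)(0.6794)]
         = 0.07151564 / 0.53841564 = 0.1328.
Therefore phi_{22} = 0.1328.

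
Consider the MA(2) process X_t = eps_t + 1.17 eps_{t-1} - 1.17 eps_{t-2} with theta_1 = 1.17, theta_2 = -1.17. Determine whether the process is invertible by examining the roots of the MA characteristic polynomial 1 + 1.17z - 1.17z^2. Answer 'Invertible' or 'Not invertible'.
\text{Not invertible}

The MA(q) characteristic polynomial is P(z) = 1 + 1.17z - 1.17z^2.
Invertibility requires all roots to lie outside the unit circle, i.e. |z| > 1 for every root.
Set 1 + (1.17) z + (-1.17) z^2 = 0, i.e. a z^2 + b z + c = 0 with a = -1.17, b = 1.17, c = 1.
Discriminant D = b^2 - 4ac = (1.17)^2 - 4*(-1.17)*1 = 1.3689 - (-4.68) = 6.0489.
D >= 0, so the roots are real: z = (-b +/- sqrt(D)) / (2a) = (-1.17 +/- 2.459451) / (-2.34).
  z_1 = (-1.17 + 2.459451) / (-2.34) = -0.551,   |z_1| = 0.551.
  z_2 = (-1.17 - 2.459451) / (-2.34) = 1.551,   |z_2| = 1.551.
Moduli of all roots: 0.5510, 1.5510.
All moduli strictly greater than 1? No.
Verdict: Not invertible.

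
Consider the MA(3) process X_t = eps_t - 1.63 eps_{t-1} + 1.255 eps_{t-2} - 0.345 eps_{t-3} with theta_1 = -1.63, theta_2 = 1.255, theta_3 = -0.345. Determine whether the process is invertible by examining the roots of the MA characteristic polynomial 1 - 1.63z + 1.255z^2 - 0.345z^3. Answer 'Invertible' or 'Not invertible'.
\text{Invertible}

The MA(q) characteristic polynomial is P(z) = 1 - 1.63z + 1.255z^2 - 0.345z^3.
Invertibility requires all roots to lie outside the unit circle, i.e. |z| > 1 for every root.
Degree 3: look for a simple real root z0 first, then factor out (1 - z/z0) and solve the remaining quadratic.
Testing z0 = 2: P(2) = 1 + (-1.63)(2) + (1.255)(2)^2 + (-0.345)(2)^3
  = 1 + (-3.26) + (5.02) + (-2.76) = 0.  So z_0 = 2 is a root, |z_0| = 2.
Divide out the factor (1 - 0.5 z) = (1 - z/z0) (since 1/z0 = 0.5):
  P(z) = (1 - 0.5 z)(1 + (-1.13) z + (0.69) z^2)
  [check: z-coef -1.13 - (0.5) = -1.63; z^2-coef 0.69 - (0.5)(-1.13) = 1.255; z^3-coef -(0.5)(0.69) = -0.345.]
Remaining roots from the quadratic factor 1 + (-1.13) z + (0.69) z^2:
  Set 1 + (-1.13) z + (0.69) z^2 = 0, i.e. a z^2 + b z + c = 0 with a = 0.69, b = -1.13, c = 1.
  Discriminant D = b^2 - 4ac = (-1.13)^2 - 4*(0.69)*1 = 1.2769 - (2.76) = -1.4831.
  D < 0, so the roots are the complex-conjugate pair z = (-b +/- i sqrt(-D)) / (2a) = 0.8188 +/- 0.8825i.
  For a conjugate pair |z|^2 = z * conj(z) = (product of roots) = c/a = 1/(0.69) = 1.449275, so |z| = sqrt(1.449275) = 1.2039 for both roots.
Moduli of all roots: 2.0000, 1.2039, 1.2039.
All moduli strictly greater than 1? Yes.
Verdict: Invertible.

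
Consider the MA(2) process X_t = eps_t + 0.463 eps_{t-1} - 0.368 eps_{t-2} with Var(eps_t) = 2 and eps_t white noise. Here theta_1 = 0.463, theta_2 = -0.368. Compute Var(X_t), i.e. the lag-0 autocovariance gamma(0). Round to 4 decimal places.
\gamma(0) = 2.6996

For an MA(q) process X_t = eps_t + sum_i theta_i eps_{t-i} with
Var(eps_t) = sigma^2, the variance is
  gamma(0) = sigma^2 * (1 + sum_i theta_i^2).
  sum_i theta_i^2 = (0.463)^2 + (-0.368)^2 = 0.214369 + 0.135424 = 0.349793.
  gamma(0) = 2 * (1 + 0.349793) = 2 * 1.349793 = 2.699586, which rounds to 2.6996.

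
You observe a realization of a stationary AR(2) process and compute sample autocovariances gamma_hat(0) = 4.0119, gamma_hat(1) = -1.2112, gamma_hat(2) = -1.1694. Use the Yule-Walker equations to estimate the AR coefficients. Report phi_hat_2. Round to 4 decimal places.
\hat\phi_{2} = -0.4210

The Yule-Walker equations for an AR(p) process read, in matrix form,
  Gamma_p phi = r_p,   with   (Gamma_p)_{ij} = gamma(|i - j|),
                       (r_p)_i = gamma(i),   i,j = 1..p.
Substitute the sample gammas (Toeplitz matrix and right-hand side of size 2):
  Gamma_p = [[4.0119, -1.2112], [-1.2112, 4.0119]]
  r_p     = [-1.2112, -1.1694]
Written out:
  4.0119 phi_1 - 1.2112 phi_2 = -1.2112
  -1.2112 phi_1 + 4.0119 phi_2 = -1.1694
Solve by Cramer's rule:
  det = gamma(0)^2 - gamma(1)^2 = (4.0119)^2 - (-1.2112)^2 = 16.09534161 - 1.46700544 = 14.62833617
  phi_hat_1 = [gamma(1) gamma(0) - gamma(1) gamma(2)] / det = [(-1.2112)(4.0119) - (-1.2112)(-1.1694)] / 14.62833617 = -6.27559056 / 14.62833617 = -0.429
  phi_hat_2 = [gamma(0) gamma(2) - gamma(1)^2] / det = [(4.0119)(-1.1694) - (-1.2112)^2] / 14.62833617 = -6.1585213 / 14.62833617 = -0.421
So phi_hat = [-0.4290, -0.4210].
Therefore phi_hat_2 = -0.4210.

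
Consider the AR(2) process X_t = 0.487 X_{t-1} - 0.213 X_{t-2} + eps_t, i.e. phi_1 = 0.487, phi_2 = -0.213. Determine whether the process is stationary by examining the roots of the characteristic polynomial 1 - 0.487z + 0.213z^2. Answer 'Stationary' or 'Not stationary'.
\text{Stationary}

The AR(p) characteristic polynomial is P(z) = 1 - 0.487z + 0.213z^2.
Stationarity requires all roots to lie outside the unit circle, i.e. |z| > 1 for every root.
Set 1 + (-0.487) z + (0.213) z^2 = 0, i.e. a z^2 + b z + c = 0 with a = 0.213, b = -0.487, c = 1.
Discriminant D = b^2 - 4ac = (-0.487)^2 - 4*(0.213)*1 = 0.237169 - (0.852) = -0.614831.
D < 0, so the roots are the complex-conjugate pair z = (-b +/- i sqrt(-D)) / (2a) = 1.1432 +/- 1.8406i.
For a conjugate pair |z|^2 = z * conj(z) = (product of roots) = c/a = 1/(0.213) = 4.694836, so |z| = sqrt(4.694836) = 2.1668 for both roots.
Moduli of all roots: 2.1668, 2.1668.
All moduli strictly greater than 1? Yes.
Verdict: Stationary.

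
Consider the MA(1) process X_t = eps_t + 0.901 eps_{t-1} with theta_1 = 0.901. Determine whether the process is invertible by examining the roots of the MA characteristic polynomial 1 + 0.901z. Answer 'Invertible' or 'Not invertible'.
\text{Invertible}

The MA(q) characteristic polynomial is P(z) = 1 + 0.901z.
Invertibility requires all roots to lie outside the unit circle, i.e. |z| > 1 for every root.
This is linear in z: 1 + (0.901) z = 0  =>  z = -1/(0.901) = -1.109878,  |z| = 1.109878.
Moduli of all roots: 1.1099.
All moduli strictly greater than 1? Yes.
Verdict: Invertible.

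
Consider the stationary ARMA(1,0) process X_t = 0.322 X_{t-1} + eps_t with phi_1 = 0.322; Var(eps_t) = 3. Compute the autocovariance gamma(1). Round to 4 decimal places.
\gamma(1) = 1.0777

Multiply the model equation by X_{t-k} and take expectations. With theta_0 = psi_0 = 1 and psi_j the MA(infinity) weights, this gives
  gamma(k) - sum_i phi_i gamma(k-i) = c_k,
  c_k = sigma^2 * sum_{j=k..q} theta_j psi_{j-k}   (c_k = 0 for k > q),
using gamma(-m) = gamma(m).
Pure AR (q = 0): c_0 = sigma^2 = 3, c_k = 0 for k >= 1.
Equations for k = 0 and k = 1 (AR order 1):
  gamma(0) = phi_1 gamma(1) + c_0
  gamma(1) = phi_1 gamma(0) + c_1
Substituting the second into the first: gamma(0) (1 - phi_1^2) = c_0 + phi_1 c_1, so
  gamma(0) = c_0 / (1 - phi_1^2) = 3 / (1 - (0.322)^2) = 3 / 0.896316 = 3.347034.
  gamma(1) = phi_1 gamma(0) = (0.322)(3.347034) = 1.077745.
Therefore gamma(1) = 1.0777 (to 4 decimal places).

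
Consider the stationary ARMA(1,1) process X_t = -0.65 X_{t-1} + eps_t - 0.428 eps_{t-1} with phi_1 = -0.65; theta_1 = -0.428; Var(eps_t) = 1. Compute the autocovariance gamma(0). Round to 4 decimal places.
\gamma(0) = 3.0123

Multiply the model equation by X_{t-k} and take expectations. With theta_0 = psi_0 = 1 and psi_j the MA(infinity) weights, this gives
  gamma(k) - sum_i phi_i gamma(k-i) = c_k,
  c_k = sigma^2 * sum_{j=k..q} theta_j psi_{j-k}   (c_k = 0 for k > q),
using gamma(-m) = gamma(m).
psi-weights needed (psi_j = theta_j + sum_i phi_i psi_{j-i}):
  psi_1 = theta_1 + phi_1 = -0.428 + (-0.65) = -1.078
Right-hand sides:
  c_0 = sigma^2 (1 + theta_1 psi_1) = 1 * (1 + (-0.428)(-1.078)) = 1 * 1.461384 = 1.461384
  c_1 = sigma^2 theta_1 = 1 * (-0.428) = -0.428
  c_2 = 0
Equations for k = 0 and k = 1 (AR order 1):
  gamma(0) = phi_1 gamma(1) + c_0
  gamma(1) = phi_1 gamma(0) + c_1
Substituting the second into the first: gamma(0) (1 - phi_1^2) = c_0 + phi_1 c_1, so
  gamma(0) = (c_0 + phi_1 c_1) / (1 - phi_1^2) = (1.461384 + (-0.65)(-0.428)) / (1 - (-0.65)^2) = 1.739584 / 0.5775 = 3.012267.
Therefore gamma(0) = 3.0123 (to 4 decimal places).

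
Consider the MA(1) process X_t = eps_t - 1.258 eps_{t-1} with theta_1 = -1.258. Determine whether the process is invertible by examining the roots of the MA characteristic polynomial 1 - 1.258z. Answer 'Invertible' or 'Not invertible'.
\text{Not invertible}

The MA(q) characteristic polynomial is P(z) = 1 - 1.258z.
Invertibility requires all roots to lie outside the unit circle, i.e. |z| > 1 for every root.
This is linear in z: 1 + (-1.258) z = 0  =>  z = -1/(-1.258) = 0.794913,  |z| = 0.794913.
Moduli of all roots: 0.7949.
All moduli strictly greater than 1? No.
Verdict: Not invertible.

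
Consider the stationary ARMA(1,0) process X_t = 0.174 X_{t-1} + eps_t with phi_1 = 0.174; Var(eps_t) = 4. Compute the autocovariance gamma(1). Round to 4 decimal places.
\gamma(1) = 0.7177

Multiply the model equation by X_{t-k} and take expectations. With theta_0 = psi_0 = 1 and psi_j the MA(infinity) weights, this gives
  gamma(k) - sum_i phi_i gamma(k-i) = c_k,
  c_k = sigma^2 * sum_{j=k..q} theta_j psi_{j-k}   (c_k = 0 for k > q),
using gamma(-m) = gamma(m).
Pure AR (q = 0): c_0 = sigma^2 = 4, c_k = 0 for k >= 1.
Equations for k = 0 and k = 1 (AR order 1):
  gamma(0) = phi_1 gamma(1) + c_0
  gamma(1) = phi_1 gamma(0) + c_1
Substituting the second into the first: gamma(0) (1 - phi_1^2) = c_0 + phi_1 c_1, so
  gamma(0) = c_0 / (1 - phi_1^2) = 4 / (1 - (0.174)^2) = 4 / 0.969724 = 4.124885.
  gamma(1) = phi_1 gamma(0) = (0.174)(4.124885) = 0.71773.
Therefore gamma(1) = 0.7177 (to 4 decimal places).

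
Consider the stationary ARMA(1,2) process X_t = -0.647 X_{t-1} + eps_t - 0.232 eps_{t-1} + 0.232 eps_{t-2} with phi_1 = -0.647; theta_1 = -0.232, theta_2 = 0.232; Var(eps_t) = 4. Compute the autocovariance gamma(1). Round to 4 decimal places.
\gamma(1) = -9.1853

Multiply the model equation by X_{t-k} and take expectations. With theta_0 = psi_0 = 1 and psi_j the MA(infinity) weights, this gives
  gamma(k) - sum_i phi_i gamma(k-i) = c_k,
  c_k = sigma^2 * sum_{j=k..q} theta_j psi_{j-k}   (c_k = 0 for k > q),
using gamma(-m) = gamma(m).
psi-weights needed (psi_j = theta_j + sum_i phi_i psi_{j-i}):
  psi_1 = theta_1 + phi_1 = -0.232 + (-0.647) = -0.879
  psi_2 = theta_2 + phi_1 psi_1 = 0.232 + (-0.647)(-0.879) = 0.800713
Right-hand sides:
  c_0 = sigma^2 (1 + theta_1 psi_1 + theta_2 psi_2) = 4 * (1 + (-0.232)(-0.879) + (0.232)(0.800713)) = 4 * 1.389693 = 5.558774
  c_1 = sigma^2 (theta_1 + theta_2 psi_1) = 4 * (-0.232 + (0.232)(-0.879)) = -1.743712
  c_2 = sigma^2 theta_2 = 4 * (0.232) = 0.928
Equations for k = 0 and k = 1 (AR order 1):
  gamma(0) = phi_1 gamma(1) + c_0
  gamma(1) = phi_1 gamma(0) + c_1
Substituting the second into the first: gamma(0) (1 - phi_1^2) = c_0 + phi_1 c_1, so
  gamma(0) = (c_0 + phi_1 c_1) / (1 - phi_1^2) = (5.558774 + (-0.647)(-1.743712)) / (1 - (-0.647)^2) = 6.686955 / 0.581391 = 11.501649.
  gamma(1) = phi_1 gamma(0) + c_1 = (-0.647)(11.501649) + (-1.743712) = -9.185279.
Therefore gamma(1) = -9.1853 (to 4 decimal places).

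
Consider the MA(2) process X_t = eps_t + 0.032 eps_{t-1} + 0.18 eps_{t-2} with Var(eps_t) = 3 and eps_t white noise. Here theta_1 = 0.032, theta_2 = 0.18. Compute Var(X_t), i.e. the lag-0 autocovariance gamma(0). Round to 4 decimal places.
\gamma(0) = 3.1003

For an MA(q) process X_t = eps_t + sum_i theta_i eps_{t-i} with
Var(eps_t) = sigma^2, the variance is
  gamma(0) = sigma^2 * (1 + sum_i theta_i^2).
  sum_i theta_i^2 = (0.032)^2 + (0.18)^2 = 0.001024 + 0.0324 = 0.033424.
  gamma(0) = 3 * (1 + 0.033424) = 3 * 1.033424 = 3.100272, which rounds to 3.1003.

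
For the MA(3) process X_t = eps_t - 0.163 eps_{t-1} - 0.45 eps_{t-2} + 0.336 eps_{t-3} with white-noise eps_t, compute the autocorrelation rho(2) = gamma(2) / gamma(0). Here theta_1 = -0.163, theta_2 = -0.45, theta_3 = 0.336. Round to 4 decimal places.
\rho(2) = -0.3761

For an MA(q) process with theta_0 = 1, the autocovariance is
  gamma(k) = sigma^2 * sum_{i=0..q-k} theta_i * theta_{i+k},
and rho(k) = gamma(k) / gamma(0). Sigma^2 cancels.
  numerator   = (1)*(-0.45) + (-0.163)*(0.336) = -0.504768.
  denominator = (1)^2 + (-0.163)^2 + (-0.45)^2 + (0.336)^2 = 1.341965.
  rho(2) = -0.504768 / 1.341965 = -0.3761.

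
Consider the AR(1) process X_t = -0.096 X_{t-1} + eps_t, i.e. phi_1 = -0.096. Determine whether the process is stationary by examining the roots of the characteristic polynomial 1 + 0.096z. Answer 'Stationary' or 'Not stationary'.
\text{Stationary}

The AR(p) characteristic polynomial is P(z) = 1 + 0.096z.
Stationarity requires all roots to lie outside the unit circle, i.e. |z| > 1 for every root.
This is linear in z: 1 + (0.096) z = 0  =>  z = -1/(0.096) = -10.416667,  |z| = 10.416667.
Moduli of all roots: 10.4167.
All moduli strictly greater than 1? Yes.
Verdict: Stationary.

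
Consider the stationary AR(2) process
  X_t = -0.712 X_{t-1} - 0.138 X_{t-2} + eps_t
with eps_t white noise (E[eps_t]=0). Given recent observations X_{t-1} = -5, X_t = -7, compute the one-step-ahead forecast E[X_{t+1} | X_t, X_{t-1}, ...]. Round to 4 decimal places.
E[X_{t+1} \mid \mathcal F_t] = 5.6740

For an AR(p) model X_t = c + sum_i phi_i X_{t-i} + eps_t, the
one-step-ahead conditional mean is
  E[X_{t+1} | X_t, ...] = c + sum_i phi_i X_{t+1-i}.
Substitute known values:
  E[X_{t+1} | ...] = (-0.712) * (-7) + (-0.138) * (-5)
                   = 5.6740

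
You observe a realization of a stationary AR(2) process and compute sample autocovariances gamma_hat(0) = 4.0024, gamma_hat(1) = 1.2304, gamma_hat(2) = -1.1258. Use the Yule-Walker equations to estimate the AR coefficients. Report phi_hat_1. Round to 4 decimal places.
\hat\phi_{1} = 0.4350

The Yule-Walker equations for an AR(p) process read, in matrix form,
  Gamma_p phi = r_p,   with   (Gamma_p)_{ij} = gamma(|i - j|),
                       (r_p)_i = gamma(i),   i,j = 1..p.
Substitute the sample gammas (Toeplitz matrix and right-hand side of size 2):
  Gamma_p = [[4.0024, 1.2304], [1.2304, 4.0024]]
  r_p     = [1.2304, -1.1258]
Written out:
  4.0024 phi_1 + 1.2304 phi_2 = 1.2304
  1.2304 phi_1 + 4.0024 phi_2 = -1.1258
Solve by Cramer's rule:
  det = gamma(0)^2 - gamma(1)^2 = (4.0024)^2 - (1.2304)^2 = 16.01920576 - 1.51388416 = 14.5053216
  phi_hat_1 = [gamma(1) gamma(0) - gamma(1) gamma(2)] / det = [(1.2304)(4.0024) - (1.2304)(-1.1258)] / 14.5053216 = 6.30973728 / 14.5053216 = 0.435
  phi_hat_2 = [gamma(0) gamma(2) - gamma(1)^2] / det = [(4.0024)(-1.1258) - (1.2304)^2] / 14.5053216 = -6.01978608 / 14.5053216 = -0.415
So phi_hat = [0.4350, -0.4150].
Therefore phi_hat_1 = 0.4350.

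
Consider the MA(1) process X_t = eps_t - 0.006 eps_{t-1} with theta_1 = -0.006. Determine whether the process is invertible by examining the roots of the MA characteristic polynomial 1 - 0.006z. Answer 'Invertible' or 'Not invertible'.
\text{Invertible}

The MA(q) characteristic polynomial is P(z) = 1 - 0.006z.
Invertibility requires all roots to lie outside the unit circle, i.e. |z| > 1 for every root.
This is linear in z: 1 + (-0.006) z = 0  =>  z = -1/(-0.006) = 166.666667,  |z| = 166.666667.
Moduli of all roots: 166.6667.
All moduli strictly greater than 1? Yes.
Verdict: Invertible.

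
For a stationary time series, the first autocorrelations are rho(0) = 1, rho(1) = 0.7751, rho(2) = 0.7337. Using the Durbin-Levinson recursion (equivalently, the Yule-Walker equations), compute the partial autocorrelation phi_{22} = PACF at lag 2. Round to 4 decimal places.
\phi_{22} = 0.3329

The PACF at lag k is phi_{kk}, the last component of the solution
to the Yule-Walker system G_k phi = r_k where
  (G_k)_{ij} = rho(|i - j|), (r_k)_i = rho(i), i,j = 1..k.
Equivalently, Durbin-Levinson gives phi_{kk} iteratively:
  phi_{11} = rho(1)
  phi_{kk} = [rho(k) - sum_{j=1..k-1} phi_{k-1,j} rho(k-j)]
            / [1 - sum_{j=1..k-1} phi_{k-1,j} rho(j)],
  phi_{k,j} = phi_{k-1,j} - phi_{kk} phi_{k-1,k-j},  j = 1..k-1.
Step k = 1:
  phi_11 = rho(1) = 0.7751.
Step k = 2:
  phi_22 = [rho(2) - phi_11 rho(1)] / [1 - phi_11 rho(1)] = [0.7337 - (0.7751)(0.7751)] / [1 - (0.7751)(0.7751)]
         = 0.13291999 / 0.39921999 = 0.3329.
Therefore phi_{22} = 0.3329.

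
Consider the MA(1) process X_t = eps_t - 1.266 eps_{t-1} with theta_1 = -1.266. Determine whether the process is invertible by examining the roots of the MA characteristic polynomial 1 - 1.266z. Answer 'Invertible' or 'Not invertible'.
\text{Not invertible}

The MA(q) characteristic polynomial is P(z) = 1 - 1.266z.
Invertibility requires all roots to lie outside the unit circle, i.e. |z| > 1 for every root.
This is linear in z: 1 + (-1.266) z = 0  =>  z = -1/(-1.266) = 0.789889,  |z| = 0.789889.
Moduli of all roots: 0.7899.
All moduli strictly greater than 1? No.
Verdict: Not invertible.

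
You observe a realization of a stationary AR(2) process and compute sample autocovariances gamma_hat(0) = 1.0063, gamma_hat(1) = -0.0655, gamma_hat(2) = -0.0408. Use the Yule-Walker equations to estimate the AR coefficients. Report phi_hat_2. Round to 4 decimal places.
\hat\phi_{2} = -0.0450

The Yule-Walker equations for an AR(p) process read, in matrix form,
  Gamma_p phi = r_p,   with   (Gamma_p)_{ij} = gamma(|i - j|),
                       (r_p)_i = gamma(i),   i,j = 1..p.
Substitute the sample gammas (Toeplitz matrix and right-hand side of size 2):
  Gamma_p = [[1.0063, -0.0655], [-0.0655, 1.0063]]
  r_p     = [-0.0655, -0.0408]
Written out:
  1.0063 phi_1 - 0.0655 phi_2 = -0.0655
  -0.0655 phi_1 + 1.0063 phi_2 = -0.0408
Solve by Cramer's rule:
  det = gamma(0)^2 - gamma(1)^2 = (1.0063)^2 - (-0.0655)^2 = 1.01263969 - 0.00429025 = 1.00834944
  phi_hat_1 = [gamma(1) gamma(0) - gamma(1) gamma(2)] / det = [(-0.0655)(1.0063) - (-0.0655)(-0.0408)] / 1.00834944 = -0.06858505 / 1.00834944 = -0.068
  phi_hat_2 = [gamma(0) gamma(2) - gamma(1)^2] / det = [(1.0063)(-0.0408) - (-0.0655)^2] / 1.00834944 = -0.04534729 / 1.00834944 = -0.045
So phi_hat = [-0.0680, -0.0450].
Therefore phi_hat_2 = -0.0450.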